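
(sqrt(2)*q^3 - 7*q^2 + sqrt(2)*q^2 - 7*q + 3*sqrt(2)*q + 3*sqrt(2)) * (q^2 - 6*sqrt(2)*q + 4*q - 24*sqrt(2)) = sqrt(2)*q^5 - 19*q^4 + 5*sqrt(2)*q^4 - 95*q^3 + 49*sqrt(2)*q^3 - 112*q^2 + 225*sqrt(2)*q^2 - 180*q + 180*sqrt(2)*q - 144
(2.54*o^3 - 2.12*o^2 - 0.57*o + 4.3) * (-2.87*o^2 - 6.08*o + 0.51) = -7.2898*o^5 - 9.3588*o^4 + 15.8209*o^3 - 9.9566*o^2 - 26.4347*o + 2.193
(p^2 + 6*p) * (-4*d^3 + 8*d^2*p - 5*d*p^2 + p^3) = -4*d^3*p^2 - 24*d^3*p + 8*d^2*p^3 + 48*d^2*p^2 - 5*d*p^4 - 30*d*p^3 + p^5 + 6*p^4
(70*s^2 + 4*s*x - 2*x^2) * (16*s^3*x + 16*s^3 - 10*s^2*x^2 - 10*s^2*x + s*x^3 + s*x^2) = 1120*s^5*x + 1120*s^5 - 636*s^4*x^2 - 636*s^4*x - 2*s^3*x^3 - 2*s^3*x^2 + 24*s^2*x^4 + 24*s^2*x^3 - 2*s*x^5 - 2*s*x^4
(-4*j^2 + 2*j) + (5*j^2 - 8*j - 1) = j^2 - 6*j - 1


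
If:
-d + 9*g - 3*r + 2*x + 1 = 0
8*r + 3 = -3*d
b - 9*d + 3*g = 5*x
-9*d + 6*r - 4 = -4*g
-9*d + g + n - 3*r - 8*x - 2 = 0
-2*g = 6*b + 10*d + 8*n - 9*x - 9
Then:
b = -17797/65382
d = -23279/32691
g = -9595/21794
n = 6563/1923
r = -2353/21794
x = 31487/32691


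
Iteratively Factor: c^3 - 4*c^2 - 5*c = (c - 5)*(c^2 + c) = (c - 5)*(c + 1)*(c)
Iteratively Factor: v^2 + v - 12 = (v + 4)*(v - 3)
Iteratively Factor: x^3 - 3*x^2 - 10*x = (x + 2)*(x^2 - 5*x) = (x - 5)*(x + 2)*(x)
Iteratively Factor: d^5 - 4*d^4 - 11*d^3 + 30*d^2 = (d + 3)*(d^4 - 7*d^3 + 10*d^2) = (d - 2)*(d + 3)*(d^3 - 5*d^2) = d*(d - 2)*(d + 3)*(d^2 - 5*d) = d*(d - 5)*(d - 2)*(d + 3)*(d)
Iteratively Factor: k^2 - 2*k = (k)*(k - 2)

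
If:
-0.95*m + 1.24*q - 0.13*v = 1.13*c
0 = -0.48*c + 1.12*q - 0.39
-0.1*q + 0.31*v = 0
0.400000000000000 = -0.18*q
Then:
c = -6.00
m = 4.33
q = -2.22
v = -0.72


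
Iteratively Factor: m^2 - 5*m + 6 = (m - 3)*(m - 2)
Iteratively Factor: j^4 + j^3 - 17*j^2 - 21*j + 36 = (j + 3)*(j^3 - 2*j^2 - 11*j + 12) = (j - 4)*(j + 3)*(j^2 + 2*j - 3) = (j - 4)*(j + 3)^2*(j - 1)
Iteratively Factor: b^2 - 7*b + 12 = (b - 4)*(b - 3)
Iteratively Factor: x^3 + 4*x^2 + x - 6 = (x - 1)*(x^2 + 5*x + 6) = (x - 1)*(x + 3)*(x + 2)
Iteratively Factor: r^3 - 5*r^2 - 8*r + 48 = (r - 4)*(r^2 - r - 12) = (r - 4)^2*(r + 3)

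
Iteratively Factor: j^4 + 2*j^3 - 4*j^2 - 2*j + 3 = (j + 1)*(j^3 + j^2 - 5*j + 3) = (j + 1)*(j + 3)*(j^2 - 2*j + 1) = (j - 1)*(j + 1)*(j + 3)*(j - 1)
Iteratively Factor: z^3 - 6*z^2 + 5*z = (z - 5)*(z^2 - z) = (z - 5)*(z - 1)*(z)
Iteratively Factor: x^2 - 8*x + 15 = (x - 3)*(x - 5)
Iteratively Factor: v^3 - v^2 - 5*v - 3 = (v - 3)*(v^2 + 2*v + 1) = (v - 3)*(v + 1)*(v + 1)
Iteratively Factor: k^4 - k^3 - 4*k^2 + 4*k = (k - 1)*(k^3 - 4*k) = (k - 2)*(k - 1)*(k^2 + 2*k) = k*(k - 2)*(k - 1)*(k + 2)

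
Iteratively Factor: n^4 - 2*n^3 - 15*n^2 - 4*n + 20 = (n - 5)*(n^3 + 3*n^2 - 4) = (n - 5)*(n + 2)*(n^2 + n - 2) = (n - 5)*(n + 2)^2*(n - 1)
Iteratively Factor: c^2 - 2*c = (c)*(c - 2)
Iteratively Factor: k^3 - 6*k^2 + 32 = (k - 4)*(k^2 - 2*k - 8) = (k - 4)*(k + 2)*(k - 4)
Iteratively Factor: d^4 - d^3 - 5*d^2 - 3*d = (d + 1)*(d^3 - 2*d^2 - 3*d) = d*(d + 1)*(d^2 - 2*d - 3) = d*(d - 3)*(d + 1)*(d + 1)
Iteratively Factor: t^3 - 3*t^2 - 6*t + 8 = (t - 4)*(t^2 + t - 2) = (t - 4)*(t - 1)*(t + 2)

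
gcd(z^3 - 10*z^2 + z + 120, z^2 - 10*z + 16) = z - 8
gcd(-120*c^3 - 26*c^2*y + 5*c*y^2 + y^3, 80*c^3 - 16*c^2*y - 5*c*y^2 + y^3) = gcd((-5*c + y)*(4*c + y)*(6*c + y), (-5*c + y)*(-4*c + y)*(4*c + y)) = -20*c^2 - c*y + y^2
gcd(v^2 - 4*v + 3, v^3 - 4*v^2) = 1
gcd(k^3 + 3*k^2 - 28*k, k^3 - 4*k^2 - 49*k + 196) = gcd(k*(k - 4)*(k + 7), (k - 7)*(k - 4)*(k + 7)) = k^2 + 3*k - 28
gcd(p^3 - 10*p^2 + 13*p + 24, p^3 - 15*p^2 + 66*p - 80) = p - 8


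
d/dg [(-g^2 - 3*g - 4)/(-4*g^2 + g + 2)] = (-13*g^2 - 36*g - 2)/(16*g^4 - 8*g^3 - 15*g^2 + 4*g + 4)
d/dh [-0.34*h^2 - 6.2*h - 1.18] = -0.68*h - 6.2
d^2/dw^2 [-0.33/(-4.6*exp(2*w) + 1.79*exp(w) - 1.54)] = ((0.5907 - 6.072*exp(w))*(4.6*exp(2*w) - 1.79*exp(w) + 1.54) + 0.33*(9.2*exp(w) - 1.79)*(18.4*exp(w) - 3.58)*exp(w))*exp(w)/(4.6*exp(2*w) - 1.79*exp(w) + 1.54)^3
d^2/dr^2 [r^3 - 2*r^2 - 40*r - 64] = 6*r - 4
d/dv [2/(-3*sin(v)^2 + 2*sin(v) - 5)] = 4*(3*sin(v) - 1)*cos(v)/(3*sin(v)^2 - 2*sin(v) + 5)^2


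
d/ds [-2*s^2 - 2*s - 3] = -4*s - 2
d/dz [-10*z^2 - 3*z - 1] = -20*z - 3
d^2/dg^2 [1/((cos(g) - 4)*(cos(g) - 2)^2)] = (-9*sin(g)^4 + 58*sin(g)^2 - 121*cos(g) + 13*cos(3*g) + 87)/((cos(g) - 4)^3*(cos(g) - 2)^4)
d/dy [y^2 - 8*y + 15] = 2*y - 8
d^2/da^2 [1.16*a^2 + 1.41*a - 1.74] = 2.32000000000000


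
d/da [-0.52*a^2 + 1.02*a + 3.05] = 1.02 - 1.04*a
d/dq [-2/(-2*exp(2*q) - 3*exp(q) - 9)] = (-8*exp(q) - 6)*exp(q)/(2*exp(2*q) + 3*exp(q) + 9)^2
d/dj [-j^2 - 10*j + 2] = -2*j - 10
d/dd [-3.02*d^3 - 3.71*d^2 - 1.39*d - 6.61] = -9.06*d^2 - 7.42*d - 1.39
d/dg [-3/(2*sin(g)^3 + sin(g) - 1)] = 3*(6*sin(g)^2 + 1)*cos(g)/(2*sin(g)^3 + sin(g) - 1)^2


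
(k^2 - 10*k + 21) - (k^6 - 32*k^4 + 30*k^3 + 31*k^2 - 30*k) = -k^6 + 32*k^4 - 30*k^3 - 30*k^2 + 20*k + 21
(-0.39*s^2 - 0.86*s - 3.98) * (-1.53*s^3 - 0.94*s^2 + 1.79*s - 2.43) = 0.5967*s^5 + 1.6824*s^4 + 6.1997*s^3 + 3.1495*s^2 - 5.0344*s + 9.6714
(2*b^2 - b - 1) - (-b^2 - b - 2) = 3*b^2 + 1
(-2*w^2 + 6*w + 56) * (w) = -2*w^3 + 6*w^2 + 56*w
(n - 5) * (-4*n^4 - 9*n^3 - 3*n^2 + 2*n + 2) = -4*n^5 + 11*n^4 + 42*n^3 + 17*n^2 - 8*n - 10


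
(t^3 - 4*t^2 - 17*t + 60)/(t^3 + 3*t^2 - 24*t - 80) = (t - 3)/(t + 4)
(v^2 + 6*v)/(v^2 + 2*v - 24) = v/(v - 4)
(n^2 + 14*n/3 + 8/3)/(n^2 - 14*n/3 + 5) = (3*n^2 + 14*n + 8)/(3*n^2 - 14*n + 15)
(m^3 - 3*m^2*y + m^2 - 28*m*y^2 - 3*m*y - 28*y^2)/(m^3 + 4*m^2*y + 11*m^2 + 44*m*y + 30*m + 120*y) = (m^2 - 7*m*y + m - 7*y)/(m^2 + 11*m + 30)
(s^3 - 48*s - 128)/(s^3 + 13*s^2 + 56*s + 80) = (s - 8)/(s + 5)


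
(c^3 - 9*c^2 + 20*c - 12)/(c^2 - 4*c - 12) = (c^2 - 3*c + 2)/(c + 2)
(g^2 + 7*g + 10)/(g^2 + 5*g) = (g + 2)/g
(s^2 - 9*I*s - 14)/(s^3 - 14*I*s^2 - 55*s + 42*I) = (s - 2*I)/(s^2 - 7*I*s - 6)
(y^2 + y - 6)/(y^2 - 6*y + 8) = (y + 3)/(y - 4)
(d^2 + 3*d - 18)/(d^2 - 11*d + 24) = (d + 6)/(d - 8)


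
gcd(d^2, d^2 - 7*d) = d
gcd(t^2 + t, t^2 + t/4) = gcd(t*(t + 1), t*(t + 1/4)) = t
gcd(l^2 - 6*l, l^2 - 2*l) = l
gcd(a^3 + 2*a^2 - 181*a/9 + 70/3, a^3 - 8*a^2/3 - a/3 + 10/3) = a - 5/3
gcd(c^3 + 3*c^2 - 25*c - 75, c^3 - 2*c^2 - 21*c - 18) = c + 3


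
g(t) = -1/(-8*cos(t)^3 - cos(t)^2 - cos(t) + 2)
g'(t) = -(-24*sin(t)*cos(t)^2 - 2*sin(t)*cos(t) - sin(t))/(-8*cos(t)^3 - cos(t)^2 - cos(t) + 2)^2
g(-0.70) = 0.34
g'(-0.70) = -1.24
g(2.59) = -0.14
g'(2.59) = 0.18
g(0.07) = 0.13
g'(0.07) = 0.03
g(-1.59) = -0.50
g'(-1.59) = -0.24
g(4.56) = -0.46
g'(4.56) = -0.27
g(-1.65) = -0.48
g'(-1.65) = -0.23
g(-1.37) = -0.59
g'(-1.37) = -0.80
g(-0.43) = 0.17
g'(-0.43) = -0.29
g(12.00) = 0.23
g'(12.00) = -0.56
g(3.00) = -0.10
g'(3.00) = 0.03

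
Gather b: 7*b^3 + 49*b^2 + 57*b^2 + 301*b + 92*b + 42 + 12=7*b^3 + 106*b^2 + 393*b + 54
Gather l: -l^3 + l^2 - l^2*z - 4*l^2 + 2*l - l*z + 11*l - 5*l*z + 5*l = -l^3 + l^2*(-z - 3) + l*(18 - 6*z)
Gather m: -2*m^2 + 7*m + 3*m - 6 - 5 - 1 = -2*m^2 + 10*m - 12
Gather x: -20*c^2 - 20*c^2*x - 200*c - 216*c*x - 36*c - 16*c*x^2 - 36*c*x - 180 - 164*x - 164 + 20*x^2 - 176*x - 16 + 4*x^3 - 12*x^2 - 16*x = -20*c^2 - 236*c + 4*x^3 + x^2*(8 - 16*c) + x*(-20*c^2 - 252*c - 356) - 360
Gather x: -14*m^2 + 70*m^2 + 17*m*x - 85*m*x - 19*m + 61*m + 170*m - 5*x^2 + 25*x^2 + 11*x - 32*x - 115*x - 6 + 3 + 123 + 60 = 56*m^2 + 212*m + 20*x^2 + x*(-68*m - 136) + 180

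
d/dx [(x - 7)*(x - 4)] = 2*x - 11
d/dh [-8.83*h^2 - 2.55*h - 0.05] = -17.66*h - 2.55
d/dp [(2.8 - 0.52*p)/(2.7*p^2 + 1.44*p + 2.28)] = (1.404*p^2 - 15.12*p - 5.2176)/(7.29*p^4 + 7.776*p^3 + 14.3856*p^2 + 6.5664*p + 5.1984)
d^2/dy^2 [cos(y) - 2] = -cos(y)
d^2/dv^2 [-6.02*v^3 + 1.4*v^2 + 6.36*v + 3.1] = 2.8 - 36.12*v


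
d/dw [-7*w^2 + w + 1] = 1 - 14*w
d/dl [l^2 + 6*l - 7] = 2*l + 6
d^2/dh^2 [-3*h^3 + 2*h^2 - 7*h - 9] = 4 - 18*h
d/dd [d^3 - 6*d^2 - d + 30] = 3*d^2 - 12*d - 1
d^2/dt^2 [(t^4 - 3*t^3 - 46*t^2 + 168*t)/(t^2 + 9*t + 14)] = 2*(t^3 + 6*t^2 + 12*t - 88)/(t^3 + 6*t^2 + 12*t + 8)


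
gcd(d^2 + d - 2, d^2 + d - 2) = d^2 + d - 2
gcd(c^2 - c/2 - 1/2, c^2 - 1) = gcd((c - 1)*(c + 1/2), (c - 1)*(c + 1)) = c - 1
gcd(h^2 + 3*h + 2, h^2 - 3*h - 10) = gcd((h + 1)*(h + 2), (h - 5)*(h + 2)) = h + 2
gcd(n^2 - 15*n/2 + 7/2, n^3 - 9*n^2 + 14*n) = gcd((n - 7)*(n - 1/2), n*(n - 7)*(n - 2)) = n - 7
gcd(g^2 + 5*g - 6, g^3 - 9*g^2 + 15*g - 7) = g - 1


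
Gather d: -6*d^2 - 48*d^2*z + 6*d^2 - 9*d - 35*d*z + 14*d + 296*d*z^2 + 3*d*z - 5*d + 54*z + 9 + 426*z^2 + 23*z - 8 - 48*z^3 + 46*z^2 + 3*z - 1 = -48*d^2*z + d*(296*z^2 - 32*z) - 48*z^3 + 472*z^2 + 80*z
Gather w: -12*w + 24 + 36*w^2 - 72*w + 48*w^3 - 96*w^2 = 48*w^3 - 60*w^2 - 84*w + 24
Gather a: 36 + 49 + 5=90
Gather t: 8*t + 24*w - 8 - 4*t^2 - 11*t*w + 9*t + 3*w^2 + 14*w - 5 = -4*t^2 + t*(17 - 11*w) + 3*w^2 + 38*w - 13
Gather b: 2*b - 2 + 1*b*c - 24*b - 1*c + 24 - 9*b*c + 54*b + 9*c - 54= b*(32 - 8*c) + 8*c - 32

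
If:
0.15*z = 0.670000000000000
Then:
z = 4.47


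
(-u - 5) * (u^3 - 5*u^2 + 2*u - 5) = -u^4 + 23*u^2 - 5*u + 25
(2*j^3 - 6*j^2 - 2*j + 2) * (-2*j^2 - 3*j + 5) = -4*j^5 + 6*j^4 + 32*j^3 - 28*j^2 - 16*j + 10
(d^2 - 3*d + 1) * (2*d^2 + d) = 2*d^4 - 5*d^3 - d^2 + d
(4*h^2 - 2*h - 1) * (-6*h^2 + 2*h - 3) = -24*h^4 + 20*h^3 - 10*h^2 + 4*h + 3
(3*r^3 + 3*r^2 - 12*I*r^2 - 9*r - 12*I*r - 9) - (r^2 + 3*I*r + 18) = 3*r^3 + 2*r^2 - 12*I*r^2 - 9*r - 15*I*r - 27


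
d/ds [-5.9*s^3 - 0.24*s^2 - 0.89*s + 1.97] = -17.7*s^2 - 0.48*s - 0.89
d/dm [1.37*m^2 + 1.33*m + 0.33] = 2.74*m + 1.33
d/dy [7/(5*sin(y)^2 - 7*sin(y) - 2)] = 7*(7 - 10*sin(y))*cos(y)/(-5*sin(y)^2 + 7*sin(y) + 2)^2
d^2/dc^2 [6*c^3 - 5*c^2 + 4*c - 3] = 36*c - 10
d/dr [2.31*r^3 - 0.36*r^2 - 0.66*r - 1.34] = 6.93*r^2 - 0.72*r - 0.66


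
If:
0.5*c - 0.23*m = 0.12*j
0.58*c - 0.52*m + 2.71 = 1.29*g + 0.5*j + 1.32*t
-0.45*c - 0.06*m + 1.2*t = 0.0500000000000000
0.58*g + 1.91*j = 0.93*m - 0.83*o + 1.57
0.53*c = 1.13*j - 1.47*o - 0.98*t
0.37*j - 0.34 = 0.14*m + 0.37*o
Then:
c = 2.84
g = -1.03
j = 3.13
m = 4.54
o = 0.49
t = 1.33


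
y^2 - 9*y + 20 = (y - 5)*(y - 4)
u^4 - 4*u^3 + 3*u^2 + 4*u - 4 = (u - 2)^2*(u - 1)*(u + 1)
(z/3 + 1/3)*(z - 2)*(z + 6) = z^3/3 + 5*z^2/3 - 8*z/3 - 4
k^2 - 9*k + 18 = (k - 6)*(k - 3)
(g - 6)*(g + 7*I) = g^2 - 6*g + 7*I*g - 42*I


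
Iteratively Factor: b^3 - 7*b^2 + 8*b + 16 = (b - 4)*(b^2 - 3*b - 4) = (b - 4)^2*(b + 1)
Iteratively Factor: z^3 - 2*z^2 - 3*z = (z + 1)*(z^2 - 3*z) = z*(z + 1)*(z - 3)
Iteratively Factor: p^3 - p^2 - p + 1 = (p - 1)*(p^2 - 1) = (p - 1)*(p + 1)*(p - 1)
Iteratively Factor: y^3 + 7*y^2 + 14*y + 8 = (y + 2)*(y^2 + 5*y + 4) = (y + 2)*(y + 4)*(y + 1)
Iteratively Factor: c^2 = (c)*(c)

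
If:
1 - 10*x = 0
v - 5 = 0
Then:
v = 5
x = 1/10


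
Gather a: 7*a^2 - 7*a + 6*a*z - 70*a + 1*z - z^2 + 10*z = 7*a^2 + a*(6*z - 77) - z^2 + 11*z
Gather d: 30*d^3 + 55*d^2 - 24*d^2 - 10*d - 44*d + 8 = 30*d^3 + 31*d^2 - 54*d + 8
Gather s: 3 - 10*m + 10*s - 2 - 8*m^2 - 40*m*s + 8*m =-8*m^2 - 2*m + s*(10 - 40*m) + 1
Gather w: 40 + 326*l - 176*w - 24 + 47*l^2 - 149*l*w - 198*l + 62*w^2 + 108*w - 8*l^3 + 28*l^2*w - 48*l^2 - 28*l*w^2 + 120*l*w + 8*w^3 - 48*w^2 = -8*l^3 - l^2 + 128*l + 8*w^3 + w^2*(14 - 28*l) + w*(28*l^2 - 29*l - 68) + 16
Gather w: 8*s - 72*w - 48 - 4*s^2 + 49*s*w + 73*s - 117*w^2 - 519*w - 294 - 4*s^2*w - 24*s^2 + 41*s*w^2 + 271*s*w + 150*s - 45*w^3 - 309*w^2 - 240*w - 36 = -28*s^2 + 231*s - 45*w^3 + w^2*(41*s - 426) + w*(-4*s^2 + 320*s - 831) - 378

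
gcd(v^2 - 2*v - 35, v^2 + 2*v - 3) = 1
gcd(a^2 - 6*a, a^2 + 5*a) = a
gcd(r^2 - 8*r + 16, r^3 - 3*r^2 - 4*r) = r - 4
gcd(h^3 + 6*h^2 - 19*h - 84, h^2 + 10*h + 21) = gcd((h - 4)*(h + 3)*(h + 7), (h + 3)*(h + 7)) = h^2 + 10*h + 21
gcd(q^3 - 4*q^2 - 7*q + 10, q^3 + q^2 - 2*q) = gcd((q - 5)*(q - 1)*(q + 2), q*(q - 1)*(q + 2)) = q^2 + q - 2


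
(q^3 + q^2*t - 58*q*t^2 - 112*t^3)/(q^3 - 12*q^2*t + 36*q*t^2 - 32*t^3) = (q^2 + 9*q*t + 14*t^2)/(q^2 - 4*q*t + 4*t^2)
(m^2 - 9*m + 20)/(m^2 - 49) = (m^2 - 9*m + 20)/(m^2 - 49)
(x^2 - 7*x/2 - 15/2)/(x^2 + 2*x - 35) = (x + 3/2)/(x + 7)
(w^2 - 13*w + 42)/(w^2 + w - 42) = (w - 7)/(w + 7)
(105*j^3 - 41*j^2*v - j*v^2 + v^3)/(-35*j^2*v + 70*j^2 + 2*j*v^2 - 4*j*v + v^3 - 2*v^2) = (-3*j + v)/(v - 2)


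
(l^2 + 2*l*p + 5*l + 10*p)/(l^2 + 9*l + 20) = (l + 2*p)/(l + 4)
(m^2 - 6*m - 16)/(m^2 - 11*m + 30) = (m^2 - 6*m - 16)/(m^2 - 11*m + 30)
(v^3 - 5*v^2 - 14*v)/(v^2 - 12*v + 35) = v*(v + 2)/(v - 5)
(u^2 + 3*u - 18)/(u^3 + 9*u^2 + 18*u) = (u - 3)/(u*(u + 3))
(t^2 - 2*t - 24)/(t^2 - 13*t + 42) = (t + 4)/(t - 7)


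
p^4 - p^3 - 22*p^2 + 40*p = p*(p - 4)*(p - 2)*(p + 5)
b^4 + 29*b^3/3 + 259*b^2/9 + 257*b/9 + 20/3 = (b + 1/3)*(b + 4/3)*(b + 3)*(b + 5)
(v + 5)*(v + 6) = v^2 + 11*v + 30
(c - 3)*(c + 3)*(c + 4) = c^3 + 4*c^2 - 9*c - 36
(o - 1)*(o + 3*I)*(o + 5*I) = o^3 - o^2 + 8*I*o^2 - 15*o - 8*I*o + 15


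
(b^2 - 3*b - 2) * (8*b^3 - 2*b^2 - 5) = 8*b^5 - 26*b^4 - 10*b^3 - b^2 + 15*b + 10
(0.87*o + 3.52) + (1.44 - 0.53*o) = 0.34*o + 4.96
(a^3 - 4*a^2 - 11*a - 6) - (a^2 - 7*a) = a^3 - 5*a^2 - 4*a - 6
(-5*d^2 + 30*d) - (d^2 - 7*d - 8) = -6*d^2 + 37*d + 8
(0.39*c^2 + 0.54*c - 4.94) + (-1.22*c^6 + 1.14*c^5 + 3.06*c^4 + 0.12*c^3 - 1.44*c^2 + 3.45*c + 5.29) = -1.22*c^6 + 1.14*c^5 + 3.06*c^4 + 0.12*c^3 - 1.05*c^2 + 3.99*c + 0.35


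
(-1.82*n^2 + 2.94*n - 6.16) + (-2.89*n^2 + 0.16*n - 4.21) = -4.71*n^2 + 3.1*n - 10.37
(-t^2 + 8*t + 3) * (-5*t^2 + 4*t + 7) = 5*t^4 - 44*t^3 + 10*t^2 + 68*t + 21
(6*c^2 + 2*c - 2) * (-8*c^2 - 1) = -48*c^4 - 16*c^3 + 10*c^2 - 2*c + 2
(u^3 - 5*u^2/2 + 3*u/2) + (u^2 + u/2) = u^3 - 3*u^2/2 + 2*u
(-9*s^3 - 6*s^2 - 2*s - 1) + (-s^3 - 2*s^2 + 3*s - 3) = -10*s^3 - 8*s^2 + s - 4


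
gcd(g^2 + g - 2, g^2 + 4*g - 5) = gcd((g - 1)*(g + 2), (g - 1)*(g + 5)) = g - 1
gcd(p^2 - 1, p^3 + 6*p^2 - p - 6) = p^2 - 1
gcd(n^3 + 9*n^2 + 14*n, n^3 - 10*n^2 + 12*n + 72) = n + 2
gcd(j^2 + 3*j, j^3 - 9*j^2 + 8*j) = j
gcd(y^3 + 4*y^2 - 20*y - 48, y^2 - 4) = y + 2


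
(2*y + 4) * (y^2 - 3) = 2*y^3 + 4*y^2 - 6*y - 12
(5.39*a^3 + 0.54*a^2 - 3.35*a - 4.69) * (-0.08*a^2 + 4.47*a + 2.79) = -0.4312*a^5 + 24.0501*a^4 + 17.7199*a^3 - 13.0927*a^2 - 30.3108*a - 13.0851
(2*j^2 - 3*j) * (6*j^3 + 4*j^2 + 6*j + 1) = 12*j^5 - 10*j^4 - 16*j^2 - 3*j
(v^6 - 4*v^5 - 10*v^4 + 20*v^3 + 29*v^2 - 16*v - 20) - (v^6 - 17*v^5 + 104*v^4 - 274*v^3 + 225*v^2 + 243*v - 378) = 13*v^5 - 114*v^4 + 294*v^3 - 196*v^2 - 259*v + 358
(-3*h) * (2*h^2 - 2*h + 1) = -6*h^3 + 6*h^2 - 3*h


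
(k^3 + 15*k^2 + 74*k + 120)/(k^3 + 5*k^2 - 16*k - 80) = (k + 6)/(k - 4)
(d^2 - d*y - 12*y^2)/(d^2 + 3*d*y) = (d - 4*y)/d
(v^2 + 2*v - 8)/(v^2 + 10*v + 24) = (v - 2)/(v + 6)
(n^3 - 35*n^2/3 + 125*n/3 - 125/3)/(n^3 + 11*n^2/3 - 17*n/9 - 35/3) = 3*(n^2 - 10*n + 25)/(3*n^2 + 16*n + 21)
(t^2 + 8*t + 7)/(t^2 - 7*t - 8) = (t + 7)/(t - 8)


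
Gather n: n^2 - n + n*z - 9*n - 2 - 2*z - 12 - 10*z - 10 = n^2 + n*(z - 10) - 12*z - 24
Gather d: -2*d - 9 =-2*d - 9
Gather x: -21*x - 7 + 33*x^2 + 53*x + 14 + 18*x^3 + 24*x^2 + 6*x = 18*x^3 + 57*x^2 + 38*x + 7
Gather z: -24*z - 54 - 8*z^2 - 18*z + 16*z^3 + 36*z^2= 16*z^3 + 28*z^2 - 42*z - 54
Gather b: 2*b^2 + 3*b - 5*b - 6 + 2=2*b^2 - 2*b - 4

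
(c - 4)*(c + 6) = c^2 + 2*c - 24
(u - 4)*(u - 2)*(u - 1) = u^3 - 7*u^2 + 14*u - 8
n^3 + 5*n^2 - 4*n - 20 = (n - 2)*(n + 2)*(n + 5)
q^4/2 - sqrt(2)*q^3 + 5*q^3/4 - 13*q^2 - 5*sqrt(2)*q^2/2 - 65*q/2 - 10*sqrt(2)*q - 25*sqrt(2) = (q/2 + sqrt(2)/2)*(q + 5/2)*(q - 5*sqrt(2))*(q + 2*sqrt(2))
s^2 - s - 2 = (s - 2)*(s + 1)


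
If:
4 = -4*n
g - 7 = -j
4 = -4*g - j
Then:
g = -11/3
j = 32/3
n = -1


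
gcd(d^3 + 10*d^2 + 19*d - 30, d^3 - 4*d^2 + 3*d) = d - 1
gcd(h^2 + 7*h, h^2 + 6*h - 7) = h + 7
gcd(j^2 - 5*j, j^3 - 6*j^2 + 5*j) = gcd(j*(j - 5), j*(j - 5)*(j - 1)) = j^2 - 5*j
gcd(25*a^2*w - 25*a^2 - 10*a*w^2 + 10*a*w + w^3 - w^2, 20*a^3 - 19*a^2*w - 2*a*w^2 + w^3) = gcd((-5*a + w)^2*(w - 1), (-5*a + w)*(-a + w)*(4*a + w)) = -5*a + w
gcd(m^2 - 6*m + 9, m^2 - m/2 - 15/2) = m - 3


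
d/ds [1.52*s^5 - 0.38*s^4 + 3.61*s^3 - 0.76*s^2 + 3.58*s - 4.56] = 7.6*s^4 - 1.52*s^3 + 10.83*s^2 - 1.52*s + 3.58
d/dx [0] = 0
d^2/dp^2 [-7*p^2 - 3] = -14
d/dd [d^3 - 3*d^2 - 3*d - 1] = 3*d^2 - 6*d - 3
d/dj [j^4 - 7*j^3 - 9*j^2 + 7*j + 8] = 4*j^3 - 21*j^2 - 18*j + 7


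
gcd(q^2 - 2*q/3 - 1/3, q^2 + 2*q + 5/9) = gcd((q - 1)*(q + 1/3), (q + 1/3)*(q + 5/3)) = q + 1/3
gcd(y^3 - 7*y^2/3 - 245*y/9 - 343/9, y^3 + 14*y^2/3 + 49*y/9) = y^2 + 14*y/3 + 49/9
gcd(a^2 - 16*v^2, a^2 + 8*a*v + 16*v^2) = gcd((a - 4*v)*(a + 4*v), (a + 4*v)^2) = a + 4*v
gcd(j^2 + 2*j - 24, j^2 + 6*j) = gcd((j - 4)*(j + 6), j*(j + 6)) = j + 6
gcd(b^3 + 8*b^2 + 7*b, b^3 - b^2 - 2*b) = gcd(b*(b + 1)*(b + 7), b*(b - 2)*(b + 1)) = b^2 + b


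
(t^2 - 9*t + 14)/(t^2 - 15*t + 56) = (t - 2)/(t - 8)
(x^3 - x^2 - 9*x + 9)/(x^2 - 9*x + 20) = (x^3 - x^2 - 9*x + 9)/(x^2 - 9*x + 20)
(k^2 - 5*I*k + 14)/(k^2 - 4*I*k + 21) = (k + 2*I)/(k + 3*I)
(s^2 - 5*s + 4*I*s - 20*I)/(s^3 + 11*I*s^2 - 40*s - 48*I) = (s - 5)/(s^2 + 7*I*s - 12)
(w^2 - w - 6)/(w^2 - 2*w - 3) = (w + 2)/(w + 1)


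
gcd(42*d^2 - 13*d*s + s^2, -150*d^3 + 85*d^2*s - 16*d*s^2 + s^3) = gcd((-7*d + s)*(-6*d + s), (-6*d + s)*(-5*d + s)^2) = -6*d + s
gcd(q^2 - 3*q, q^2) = q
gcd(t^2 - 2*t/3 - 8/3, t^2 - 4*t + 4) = t - 2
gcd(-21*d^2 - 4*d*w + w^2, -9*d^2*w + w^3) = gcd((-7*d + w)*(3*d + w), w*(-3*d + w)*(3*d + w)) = 3*d + w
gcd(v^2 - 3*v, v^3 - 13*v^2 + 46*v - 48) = v - 3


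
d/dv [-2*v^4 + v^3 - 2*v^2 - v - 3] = -8*v^3 + 3*v^2 - 4*v - 1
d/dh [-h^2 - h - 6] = -2*h - 1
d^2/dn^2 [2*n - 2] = 0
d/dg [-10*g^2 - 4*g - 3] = -20*g - 4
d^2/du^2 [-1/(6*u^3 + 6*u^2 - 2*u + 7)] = 4*(3*(3*u + 1)*(6*u^3 + 6*u^2 - 2*u + 7) - 2*(9*u^2 + 6*u - 1)^2)/(6*u^3 + 6*u^2 - 2*u + 7)^3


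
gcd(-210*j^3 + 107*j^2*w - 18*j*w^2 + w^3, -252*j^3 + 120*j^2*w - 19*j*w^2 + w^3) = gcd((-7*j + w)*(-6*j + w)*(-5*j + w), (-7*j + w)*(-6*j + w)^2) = 42*j^2 - 13*j*w + w^2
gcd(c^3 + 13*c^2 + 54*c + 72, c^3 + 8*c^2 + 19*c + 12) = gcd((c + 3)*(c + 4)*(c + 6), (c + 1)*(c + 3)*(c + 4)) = c^2 + 7*c + 12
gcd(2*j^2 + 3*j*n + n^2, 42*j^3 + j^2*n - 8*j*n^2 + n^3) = 2*j + n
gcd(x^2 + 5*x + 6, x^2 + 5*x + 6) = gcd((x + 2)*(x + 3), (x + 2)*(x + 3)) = x^2 + 5*x + 6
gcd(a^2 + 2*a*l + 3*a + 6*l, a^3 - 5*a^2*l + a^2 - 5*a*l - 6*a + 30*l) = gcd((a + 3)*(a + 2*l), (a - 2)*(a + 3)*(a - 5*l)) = a + 3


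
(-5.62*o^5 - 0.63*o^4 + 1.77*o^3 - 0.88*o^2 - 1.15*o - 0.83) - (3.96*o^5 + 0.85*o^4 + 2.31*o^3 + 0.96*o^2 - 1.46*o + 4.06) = -9.58*o^5 - 1.48*o^4 - 0.54*o^3 - 1.84*o^2 + 0.31*o - 4.89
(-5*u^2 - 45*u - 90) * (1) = -5*u^2 - 45*u - 90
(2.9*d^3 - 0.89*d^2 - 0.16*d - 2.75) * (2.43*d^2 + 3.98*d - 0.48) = 7.047*d^5 + 9.3793*d^4 - 5.323*d^3 - 6.8921*d^2 - 10.8682*d + 1.32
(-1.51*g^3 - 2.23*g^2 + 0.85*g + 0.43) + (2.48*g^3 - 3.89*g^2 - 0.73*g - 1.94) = 0.97*g^3 - 6.12*g^2 + 0.12*g - 1.51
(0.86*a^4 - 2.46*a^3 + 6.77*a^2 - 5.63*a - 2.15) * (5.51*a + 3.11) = 4.7386*a^5 - 10.88*a^4 + 29.6521*a^3 - 9.9666*a^2 - 29.3558*a - 6.6865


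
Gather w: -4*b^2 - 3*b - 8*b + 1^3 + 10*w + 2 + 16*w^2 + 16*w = -4*b^2 - 11*b + 16*w^2 + 26*w + 3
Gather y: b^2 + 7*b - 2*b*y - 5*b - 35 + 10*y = b^2 + 2*b + y*(10 - 2*b) - 35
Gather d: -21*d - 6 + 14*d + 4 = -7*d - 2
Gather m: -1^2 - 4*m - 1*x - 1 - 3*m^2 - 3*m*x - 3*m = -3*m^2 + m*(-3*x - 7) - x - 2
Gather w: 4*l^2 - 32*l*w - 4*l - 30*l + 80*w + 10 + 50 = 4*l^2 - 34*l + w*(80 - 32*l) + 60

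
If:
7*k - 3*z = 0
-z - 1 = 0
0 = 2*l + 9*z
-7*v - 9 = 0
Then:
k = -3/7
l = 9/2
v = -9/7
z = -1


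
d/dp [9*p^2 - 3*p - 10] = 18*p - 3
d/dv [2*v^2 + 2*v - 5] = 4*v + 2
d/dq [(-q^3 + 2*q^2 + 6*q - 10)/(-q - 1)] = (2*q^3 + q^2 - 4*q - 16)/(q^2 + 2*q + 1)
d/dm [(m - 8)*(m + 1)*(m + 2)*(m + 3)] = 4*m^3 - 6*m^2 - 74*m - 82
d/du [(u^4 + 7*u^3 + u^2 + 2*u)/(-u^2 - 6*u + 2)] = (-2*u^5 - 25*u^4 - 76*u^3 + 38*u^2 + 4*u + 4)/(u^4 + 12*u^3 + 32*u^2 - 24*u + 4)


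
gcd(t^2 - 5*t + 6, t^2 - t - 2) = t - 2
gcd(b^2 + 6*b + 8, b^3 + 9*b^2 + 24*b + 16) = b + 4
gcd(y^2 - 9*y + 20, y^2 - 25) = y - 5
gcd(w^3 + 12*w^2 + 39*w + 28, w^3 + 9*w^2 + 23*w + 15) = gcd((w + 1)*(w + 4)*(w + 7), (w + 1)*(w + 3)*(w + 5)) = w + 1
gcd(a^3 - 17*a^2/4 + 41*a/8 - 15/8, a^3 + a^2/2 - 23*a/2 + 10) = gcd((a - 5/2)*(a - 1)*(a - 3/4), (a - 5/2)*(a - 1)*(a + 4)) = a^2 - 7*a/2 + 5/2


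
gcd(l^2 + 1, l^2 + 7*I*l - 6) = l + I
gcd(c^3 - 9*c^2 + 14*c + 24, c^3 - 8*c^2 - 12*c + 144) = c - 6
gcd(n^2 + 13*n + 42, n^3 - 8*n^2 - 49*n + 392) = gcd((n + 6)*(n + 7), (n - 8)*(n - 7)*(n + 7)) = n + 7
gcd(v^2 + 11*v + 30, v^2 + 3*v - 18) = v + 6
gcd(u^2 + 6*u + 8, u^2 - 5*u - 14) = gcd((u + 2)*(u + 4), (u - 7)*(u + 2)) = u + 2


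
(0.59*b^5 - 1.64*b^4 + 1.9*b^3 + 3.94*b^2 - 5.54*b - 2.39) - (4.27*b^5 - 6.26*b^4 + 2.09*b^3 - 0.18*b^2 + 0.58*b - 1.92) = -3.68*b^5 + 4.62*b^4 - 0.19*b^3 + 4.12*b^2 - 6.12*b - 0.47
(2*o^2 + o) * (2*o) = 4*o^3 + 2*o^2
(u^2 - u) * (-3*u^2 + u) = -3*u^4 + 4*u^3 - u^2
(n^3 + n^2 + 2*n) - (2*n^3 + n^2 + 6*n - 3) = -n^3 - 4*n + 3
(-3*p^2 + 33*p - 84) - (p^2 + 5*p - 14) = -4*p^2 + 28*p - 70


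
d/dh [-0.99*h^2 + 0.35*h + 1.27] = 0.35 - 1.98*h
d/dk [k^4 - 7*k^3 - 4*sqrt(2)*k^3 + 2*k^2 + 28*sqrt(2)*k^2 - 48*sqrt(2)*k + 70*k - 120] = 4*k^3 - 21*k^2 - 12*sqrt(2)*k^2 + 4*k + 56*sqrt(2)*k - 48*sqrt(2) + 70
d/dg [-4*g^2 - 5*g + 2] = -8*g - 5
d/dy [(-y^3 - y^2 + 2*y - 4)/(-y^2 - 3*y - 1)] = (y^4 + 6*y^3 + 8*y^2 - 6*y - 14)/(y^4 + 6*y^3 + 11*y^2 + 6*y + 1)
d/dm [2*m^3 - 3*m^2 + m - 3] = 6*m^2 - 6*m + 1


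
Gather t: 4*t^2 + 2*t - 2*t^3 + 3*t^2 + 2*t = -2*t^3 + 7*t^2 + 4*t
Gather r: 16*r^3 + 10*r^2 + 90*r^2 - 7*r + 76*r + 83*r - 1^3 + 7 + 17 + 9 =16*r^3 + 100*r^2 + 152*r + 32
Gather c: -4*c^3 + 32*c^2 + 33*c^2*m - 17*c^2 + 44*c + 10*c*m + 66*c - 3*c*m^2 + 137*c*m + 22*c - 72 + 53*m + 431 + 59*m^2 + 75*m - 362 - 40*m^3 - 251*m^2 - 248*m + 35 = -4*c^3 + c^2*(33*m + 15) + c*(-3*m^2 + 147*m + 132) - 40*m^3 - 192*m^2 - 120*m + 32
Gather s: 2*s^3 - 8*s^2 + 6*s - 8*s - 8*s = 2*s^3 - 8*s^2 - 10*s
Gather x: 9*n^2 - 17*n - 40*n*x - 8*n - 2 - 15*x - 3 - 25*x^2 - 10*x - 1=9*n^2 - 25*n - 25*x^2 + x*(-40*n - 25) - 6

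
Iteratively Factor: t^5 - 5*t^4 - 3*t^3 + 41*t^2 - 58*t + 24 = (t - 2)*(t^4 - 3*t^3 - 9*t^2 + 23*t - 12) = (t - 2)*(t - 1)*(t^3 - 2*t^2 - 11*t + 12) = (t - 2)*(t - 1)*(t + 3)*(t^2 - 5*t + 4) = (t - 2)*(t - 1)^2*(t + 3)*(t - 4)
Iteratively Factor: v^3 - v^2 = (v - 1)*(v^2) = v*(v - 1)*(v)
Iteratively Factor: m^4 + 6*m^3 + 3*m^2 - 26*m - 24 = (m + 4)*(m^3 + 2*m^2 - 5*m - 6) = (m + 1)*(m + 4)*(m^2 + m - 6) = (m + 1)*(m + 3)*(m + 4)*(m - 2)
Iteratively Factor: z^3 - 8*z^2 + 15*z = (z - 5)*(z^2 - 3*z) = (z - 5)*(z - 3)*(z)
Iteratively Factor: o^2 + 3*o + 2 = (o + 2)*(o + 1)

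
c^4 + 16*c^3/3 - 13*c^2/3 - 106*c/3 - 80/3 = (c - 8/3)*(c + 1)*(c + 2)*(c + 5)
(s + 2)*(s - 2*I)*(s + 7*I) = s^3 + 2*s^2 + 5*I*s^2 + 14*s + 10*I*s + 28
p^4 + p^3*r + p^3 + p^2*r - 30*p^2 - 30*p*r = p*(p - 5)*(p + 6)*(p + r)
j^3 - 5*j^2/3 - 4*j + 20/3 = (j - 2)*(j - 5/3)*(j + 2)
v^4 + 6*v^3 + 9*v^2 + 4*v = v*(v + 1)^2*(v + 4)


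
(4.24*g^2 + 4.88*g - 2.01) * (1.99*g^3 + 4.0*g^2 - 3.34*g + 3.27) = 8.4376*g^5 + 26.6712*g^4 + 1.3585*g^3 - 10.4744*g^2 + 22.671*g - 6.5727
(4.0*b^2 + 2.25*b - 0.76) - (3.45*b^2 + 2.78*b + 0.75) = 0.55*b^2 - 0.53*b - 1.51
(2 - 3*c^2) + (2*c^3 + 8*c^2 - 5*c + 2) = 2*c^3 + 5*c^2 - 5*c + 4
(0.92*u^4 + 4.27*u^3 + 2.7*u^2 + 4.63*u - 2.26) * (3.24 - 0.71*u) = -0.6532*u^5 - 0.0508999999999991*u^4 + 11.9178*u^3 + 5.4607*u^2 + 16.6058*u - 7.3224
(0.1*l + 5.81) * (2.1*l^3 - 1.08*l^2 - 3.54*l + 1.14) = 0.21*l^4 + 12.093*l^3 - 6.6288*l^2 - 20.4534*l + 6.6234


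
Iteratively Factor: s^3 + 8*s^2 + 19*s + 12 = (s + 3)*(s^2 + 5*s + 4) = (s + 3)*(s + 4)*(s + 1)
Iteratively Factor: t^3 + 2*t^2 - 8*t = (t - 2)*(t^2 + 4*t) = t*(t - 2)*(t + 4)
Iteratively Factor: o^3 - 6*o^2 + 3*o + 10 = (o + 1)*(o^2 - 7*o + 10) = (o - 2)*(o + 1)*(o - 5)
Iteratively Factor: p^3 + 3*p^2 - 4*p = (p - 1)*(p^2 + 4*p) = (p - 1)*(p + 4)*(p)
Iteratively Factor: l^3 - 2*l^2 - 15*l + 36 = (l + 4)*(l^2 - 6*l + 9) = (l - 3)*(l + 4)*(l - 3)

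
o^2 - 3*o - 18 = (o - 6)*(o + 3)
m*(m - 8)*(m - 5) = m^3 - 13*m^2 + 40*m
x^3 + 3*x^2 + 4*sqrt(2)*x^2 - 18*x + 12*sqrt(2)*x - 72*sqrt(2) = (x - 3)*(x + 6)*(x + 4*sqrt(2))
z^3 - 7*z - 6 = (z - 3)*(z + 1)*(z + 2)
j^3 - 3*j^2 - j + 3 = (j - 3)*(j - 1)*(j + 1)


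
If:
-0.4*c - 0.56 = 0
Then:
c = -1.40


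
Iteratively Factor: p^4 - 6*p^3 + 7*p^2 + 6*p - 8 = (p - 4)*(p^3 - 2*p^2 - p + 2) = (p - 4)*(p - 2)*(p^2 - 1) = (p - 4)*(p - 2)*(p + 1)*(p - 1)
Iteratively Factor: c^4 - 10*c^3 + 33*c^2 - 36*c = (c - 3)*(c^3 - 7*c^2 + 12*c) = c*(c - 3)*(c^2 - 7*c + 12) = c*(c - 3)^2*(c - 4)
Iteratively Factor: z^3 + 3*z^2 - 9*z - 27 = (z + 3)*(z^2 - 9) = (z + 3)^2*(z - 3)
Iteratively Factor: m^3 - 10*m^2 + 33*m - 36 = (m - 3)*(m^2 - 7*m + 12) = (m - 3)^2*(m - 4)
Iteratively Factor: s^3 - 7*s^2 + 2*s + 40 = (s - 4)*(s^2 - 3*s - 10) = (s - 4)*(s + 2)*(s - 5)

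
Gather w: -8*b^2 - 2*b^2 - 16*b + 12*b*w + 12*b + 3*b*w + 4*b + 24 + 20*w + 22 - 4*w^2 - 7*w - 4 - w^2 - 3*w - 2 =-10*b^2 - 5*w^2 + w*(15*b + 10) + 40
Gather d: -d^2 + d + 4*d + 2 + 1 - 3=-d^2 + 5*d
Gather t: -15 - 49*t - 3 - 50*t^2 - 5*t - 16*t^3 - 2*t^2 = -16*t^3 - 52*t^2 - 54*t - 18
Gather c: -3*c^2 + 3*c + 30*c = -3*c^2 + 33*c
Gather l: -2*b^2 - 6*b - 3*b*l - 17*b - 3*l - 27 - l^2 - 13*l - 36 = -2*b^2 - 23*b - l^2 + l*(-3*b - 16) - 63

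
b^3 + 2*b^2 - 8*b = b*(b - 2)*(b + 4)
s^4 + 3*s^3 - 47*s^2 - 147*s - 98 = (s - 7)*(s + 1)*(s + 2)*(s + 7)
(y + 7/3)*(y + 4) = y^2 + 19*y/3 + 28/3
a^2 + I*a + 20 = (a - 4*I)*(a + 5*I)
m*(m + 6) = m^2 + 6*m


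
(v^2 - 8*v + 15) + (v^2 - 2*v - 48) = 2*v^2 - 10*v - 33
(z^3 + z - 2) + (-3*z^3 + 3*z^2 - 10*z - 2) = -2*z^3 + 3*z^2 - 9*z - 4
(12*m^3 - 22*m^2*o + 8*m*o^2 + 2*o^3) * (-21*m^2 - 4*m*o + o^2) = -252*m^5 + 414*m^4*o - 68*m^3*o^2 - 96*m^2*o^3 + 2*o^5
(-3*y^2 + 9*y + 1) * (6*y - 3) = -18*y^3 + 63*y^2 - 21*y - 3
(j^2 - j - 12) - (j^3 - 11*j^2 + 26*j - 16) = -j^3 + 12*j^2 - 27*j + 4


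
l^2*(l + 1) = l^3 + l^2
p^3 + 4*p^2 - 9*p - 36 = (p - 3)*(p + 3)*(p + 4)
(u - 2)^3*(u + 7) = u^4 + u^3 - 30*u^2 + 76*u - 56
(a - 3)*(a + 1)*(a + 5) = a^3 + 3*a^2 - 13*a - 15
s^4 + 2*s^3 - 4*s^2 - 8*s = s*(s - 2)*(s + 2)^2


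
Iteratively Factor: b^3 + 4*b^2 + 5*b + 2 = (b + 1)*(b^2 + 3*b + 2) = (b + 1)*(b + 2)*(b + 1)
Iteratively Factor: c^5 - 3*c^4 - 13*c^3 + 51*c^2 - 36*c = (c - 3)*(c^4 - 13*c^2 + 12*c) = c*(c - 3)*(c^3 - 13*c + 12) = c*(c - 3)^2*(c^2 + 3*c - 4) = c*(c - 3)^2*(c - 1)*(c + 4)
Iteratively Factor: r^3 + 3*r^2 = (r + 3)*(r^2) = r*(r + 3)*(r)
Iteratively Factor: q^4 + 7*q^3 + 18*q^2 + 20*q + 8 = (q + 2)*(q^3 + 5*q^2 + 8*q + 4) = (q + 2)^2*(q^2 + 3*q + 2) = (q + 2)^3*(q + 1)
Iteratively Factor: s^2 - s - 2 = (s - 2)*(s + 1)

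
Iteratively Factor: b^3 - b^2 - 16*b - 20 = (b + 2)*(b^2 - 3*b - 10) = (b - 5)*(b + 2)*(b + 2)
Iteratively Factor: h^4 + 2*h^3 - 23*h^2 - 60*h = (h + 4)*(h^3 - 2*h^2 - 15*h) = (h + 3)*(h + 4)*(h^2 - 5*h) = h*(h + 3)*(h + 4)*(h - 5)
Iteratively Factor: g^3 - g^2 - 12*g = (g - 4)*(g^2 + 3*g) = g*(g - 4)*(g + 3)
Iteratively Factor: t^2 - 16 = (t - 4)*(t + 4)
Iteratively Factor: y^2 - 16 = (y + 4)*(y - 4)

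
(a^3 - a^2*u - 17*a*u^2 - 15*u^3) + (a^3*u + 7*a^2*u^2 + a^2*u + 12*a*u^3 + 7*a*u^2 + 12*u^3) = a^3*u + a^3 + 7*a^2*u^2 + 12*a*u^3 - 10*a*u^2 - 3*u^3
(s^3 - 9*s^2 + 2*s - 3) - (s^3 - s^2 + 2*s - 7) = 4 - 8*s^2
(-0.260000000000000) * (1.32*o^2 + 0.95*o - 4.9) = -0.3432*o^2 - 0.247*o + 1.274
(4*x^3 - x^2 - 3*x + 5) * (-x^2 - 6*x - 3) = -4*x^5 - 23*x^4 - 3*x^3 + 16*x^2 - 21*x - 15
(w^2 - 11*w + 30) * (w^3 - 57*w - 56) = w^5 - 11*w^4 - 27*w^3 + 571*w^2 - 1094*w - 1680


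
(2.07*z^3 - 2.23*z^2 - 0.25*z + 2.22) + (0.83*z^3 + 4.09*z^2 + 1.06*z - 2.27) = 2.9*z^3 + 1.86*z^2 + 0.81*z - 0.0499999999999998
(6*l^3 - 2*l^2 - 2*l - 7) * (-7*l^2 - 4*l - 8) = -42*l^5 - 10*l^4 - 26*l^3 + 73*l^2 + 44*l + 56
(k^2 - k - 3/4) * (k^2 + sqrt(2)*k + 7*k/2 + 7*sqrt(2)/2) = k^4 + sqrt(2)*k^3 + 5*k^3/2 - 17*k^2/4 + 5*sqrt(2)*k^2/2 - 17*sqrt(2)*k/4 - 21*k/8 - 21*sqrt(2)/8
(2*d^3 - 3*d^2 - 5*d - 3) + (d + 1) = 2*d^3 - 3*d^2 - 4*d - 2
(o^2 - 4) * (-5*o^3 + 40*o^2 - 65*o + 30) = -5*o^5 + 40*o^4 - 45*o^3 - 130*o^2 + 260*o - 120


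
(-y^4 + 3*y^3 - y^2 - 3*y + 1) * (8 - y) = y^5 - 11*y^4 + 25*y^3 - 5*y^2 - 25*y + 8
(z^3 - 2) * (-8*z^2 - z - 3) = -8*z^5 - z^4 - 3*z^3 + 16*z^2 + 2*z + 6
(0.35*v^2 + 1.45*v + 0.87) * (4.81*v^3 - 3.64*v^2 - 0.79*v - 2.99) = 1.6835*v^5 + 5.7005*v^4 - 1.3698*v^3 - 5.3588*v^2 - 5.0228*v - 2.6013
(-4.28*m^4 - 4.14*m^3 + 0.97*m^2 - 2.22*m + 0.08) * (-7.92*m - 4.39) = 33.8976*m^5 + 51.578*m^4 + 10.4922*m^3 + 13.3241*m^2 + 9.1122*m - 0.3512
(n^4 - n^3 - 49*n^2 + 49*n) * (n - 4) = n^5 - 5*n^4 - 45*n^3 + 245*n^2 - 196*n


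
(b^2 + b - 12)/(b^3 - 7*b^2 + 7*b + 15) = (b + 4)/(b^2 - 4*b - 5)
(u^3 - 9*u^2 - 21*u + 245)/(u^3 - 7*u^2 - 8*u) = (-u^3 + 9*u^2 + 21*u - 245)/(u*(-u^2 + 7*u + 8))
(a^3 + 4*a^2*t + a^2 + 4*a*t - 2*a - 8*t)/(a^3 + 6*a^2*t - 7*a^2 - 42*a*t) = (a^3 + 4*a^2*t + a^2 + 4*a*t - 2*a - 8*t)/(a*(a^2 + 6*a*t - 7*a - 42*t))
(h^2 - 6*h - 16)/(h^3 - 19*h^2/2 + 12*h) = 2*(h + 2)/(h*(2*h - 3))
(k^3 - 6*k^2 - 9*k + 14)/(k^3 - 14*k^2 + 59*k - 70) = (k^2 + k - 2)/(k^2 - 7*k + 10)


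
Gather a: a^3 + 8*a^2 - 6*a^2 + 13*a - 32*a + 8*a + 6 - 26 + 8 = a^3 + 2*a^2 - 11*a - 12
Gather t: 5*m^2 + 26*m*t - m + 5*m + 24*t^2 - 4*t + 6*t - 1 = 5*m^2 + 4*m + 24*t^2 + t*(26*m + 2) - 1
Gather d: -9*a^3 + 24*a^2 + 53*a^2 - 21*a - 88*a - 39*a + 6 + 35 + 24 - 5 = -9*a^3 + 77*a^2 - 148*a + 60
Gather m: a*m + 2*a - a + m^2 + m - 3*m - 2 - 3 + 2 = a + m^2 + m*(a - 2) - 3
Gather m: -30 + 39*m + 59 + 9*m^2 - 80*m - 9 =9*m^2 - 41*m + 20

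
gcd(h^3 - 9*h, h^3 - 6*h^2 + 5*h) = h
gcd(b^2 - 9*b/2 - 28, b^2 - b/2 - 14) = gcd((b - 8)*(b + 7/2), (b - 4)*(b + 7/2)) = b + 7/2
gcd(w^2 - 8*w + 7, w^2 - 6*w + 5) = w - 1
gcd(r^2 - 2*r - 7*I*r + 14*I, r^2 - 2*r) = r - 2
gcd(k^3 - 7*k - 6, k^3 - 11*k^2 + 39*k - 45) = k - 3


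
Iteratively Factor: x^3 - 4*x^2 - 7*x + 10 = (x - 1)*(x^2 - 3*x - 10) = (x - 5)*(x - 1)*(x + 2)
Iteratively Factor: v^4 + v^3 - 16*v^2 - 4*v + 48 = (v + 2)*(v^3 - v^2 - 14*v + 24) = (v - 3)*(v + 2)*(v^2 + 2*v - 8) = (v - 3)*(v + 2)*(v + 4)*(v - 2)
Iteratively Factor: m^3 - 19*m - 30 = (m - 5)*(m^2 + 5*m + 6) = (m - 5)*(m + 2)*(m + 3)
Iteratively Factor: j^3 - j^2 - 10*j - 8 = (j + 2)*(j^2 - 3*j - 4) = (j - 4)*(j + 2)*(j + 1)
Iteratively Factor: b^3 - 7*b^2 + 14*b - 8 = (b - 4)*(b^2 - 3*b + 2) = (b - 4)*(b - 2)*(b - 1)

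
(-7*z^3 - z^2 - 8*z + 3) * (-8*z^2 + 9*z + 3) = 56*z^5 - 55*z^4 + 34*z^3 - 99*z^2 + 3*z + 9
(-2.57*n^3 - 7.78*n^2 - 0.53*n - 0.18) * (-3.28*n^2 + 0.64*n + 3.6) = 8.4296*n^5 + 23.8736*n^4 - 12.4928*n^3 - 27.7568*n^2 - 2.0232*n - 0.648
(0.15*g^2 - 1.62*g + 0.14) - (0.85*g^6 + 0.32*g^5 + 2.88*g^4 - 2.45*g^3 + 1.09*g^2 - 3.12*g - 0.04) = -0.85*g^6 - 0.32*g^5 - 2.88*g^4 + 2.45*g^3 - 0.94*g^2 + 1.5*g + 0.18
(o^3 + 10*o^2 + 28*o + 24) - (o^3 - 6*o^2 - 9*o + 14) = 16*o^2 + 37*o + 10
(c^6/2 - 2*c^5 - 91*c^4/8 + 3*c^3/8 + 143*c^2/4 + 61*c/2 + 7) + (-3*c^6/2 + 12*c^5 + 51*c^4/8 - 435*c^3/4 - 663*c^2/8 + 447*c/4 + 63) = -c^6 + 10*c^5 - 5*c^4 - 867*c^3/8 - 377*c^2/8 + 569*c/4 + 70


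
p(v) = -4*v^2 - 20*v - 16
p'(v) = -8*v - 20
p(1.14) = -44.00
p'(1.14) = -29.12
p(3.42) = -131.19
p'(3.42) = -47.36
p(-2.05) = 8.19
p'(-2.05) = -3.60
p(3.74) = -146.75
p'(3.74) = -49.92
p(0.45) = -25.81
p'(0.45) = -23.60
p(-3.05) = 7.79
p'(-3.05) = 4.40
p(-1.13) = 1.49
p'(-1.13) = -10.96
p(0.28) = -21.91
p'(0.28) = -22.24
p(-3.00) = 8.00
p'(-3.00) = 4.00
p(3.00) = -112.00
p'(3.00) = -44.00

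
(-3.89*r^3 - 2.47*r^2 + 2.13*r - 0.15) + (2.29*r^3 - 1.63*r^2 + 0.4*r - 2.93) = -1.6*r^3 - 4.1*r^2 + 2.53*r - 3.08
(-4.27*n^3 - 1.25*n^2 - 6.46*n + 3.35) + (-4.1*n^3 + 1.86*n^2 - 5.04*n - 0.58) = -8.37*n^3 + 0.61*n^2 - 11.5*n + 2.77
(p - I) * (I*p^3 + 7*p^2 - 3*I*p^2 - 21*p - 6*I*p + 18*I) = I*p^4 + 8*p^3 - 3*I*p^3 - 24*p^2 - 13*I*p^2 - 6*p + 39*I*p + 18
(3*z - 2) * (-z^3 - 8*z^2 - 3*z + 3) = -3*z^4 - 22*z^3 + 7*z^2 + 15*z - 6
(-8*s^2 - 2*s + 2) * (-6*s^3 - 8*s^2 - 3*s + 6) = 48*s^5 + 76*s^4 + 28*s^3 - 58*s^2 - 18*s + 12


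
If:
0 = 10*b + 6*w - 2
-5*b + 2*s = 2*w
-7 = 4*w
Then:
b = 5/4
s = 11/8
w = -7/4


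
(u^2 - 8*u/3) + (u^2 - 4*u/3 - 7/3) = 2*u^2 - 4*u - 7/3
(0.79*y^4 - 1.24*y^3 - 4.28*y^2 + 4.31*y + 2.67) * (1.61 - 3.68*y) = -2.9072*y^5 + 5.8351*y^4 + 13.754*y^3 - 22.7516*y^2 - 2.8865*y + 4.2987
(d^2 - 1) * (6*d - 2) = 6*d^3 - 2*d^2 - 6*d + 2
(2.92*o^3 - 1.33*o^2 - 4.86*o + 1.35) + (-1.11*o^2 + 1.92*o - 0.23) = 2.92*o^3 - 2.44*o^2 - 2.94*o + 1.12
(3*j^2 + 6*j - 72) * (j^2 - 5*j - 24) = 3*j^4 - 9*j^3 - 174*j^2 + 216*j + 1728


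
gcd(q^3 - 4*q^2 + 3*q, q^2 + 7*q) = q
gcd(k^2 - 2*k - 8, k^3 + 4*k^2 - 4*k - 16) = k + 2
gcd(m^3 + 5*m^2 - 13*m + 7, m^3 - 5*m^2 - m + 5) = m - 1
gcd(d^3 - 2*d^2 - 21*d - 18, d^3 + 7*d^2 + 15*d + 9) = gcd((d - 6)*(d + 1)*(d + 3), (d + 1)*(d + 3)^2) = d^2 + 4*d + 3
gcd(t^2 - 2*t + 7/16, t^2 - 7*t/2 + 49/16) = t - 7/4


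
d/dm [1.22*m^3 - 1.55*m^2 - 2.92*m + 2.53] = 3.66*m^2 - 3.1*m - 2.92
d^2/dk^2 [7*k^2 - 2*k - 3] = 14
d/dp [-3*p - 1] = -3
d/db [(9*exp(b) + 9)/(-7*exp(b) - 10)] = -27*exp(b)/(7*exp(b) + 10)^2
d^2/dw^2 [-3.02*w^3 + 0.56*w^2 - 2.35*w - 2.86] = 1.12 - 18.12*w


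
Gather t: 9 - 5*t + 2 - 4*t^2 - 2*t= -4*t^2 - 7*t + 11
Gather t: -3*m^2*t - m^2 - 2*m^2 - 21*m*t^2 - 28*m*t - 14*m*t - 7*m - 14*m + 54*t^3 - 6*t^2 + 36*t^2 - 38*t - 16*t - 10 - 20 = -3*m^2 - 21*m + 54*t^3 + t^2*(30 - 21*m) + t*(-3*m^2 - 42*m - 54) - 30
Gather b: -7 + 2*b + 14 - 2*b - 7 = 0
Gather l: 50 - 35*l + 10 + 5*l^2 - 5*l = 5*l^2 - 40*l + 60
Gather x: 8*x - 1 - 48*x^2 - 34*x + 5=-48*x^2 - 26*x + 4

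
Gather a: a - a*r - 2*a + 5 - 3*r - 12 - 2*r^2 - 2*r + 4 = a*(-r - 1) - 2*r^2 - 5*r - 3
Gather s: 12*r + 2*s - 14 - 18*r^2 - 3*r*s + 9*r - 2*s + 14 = -18*r^2 - 3*r*s + 21*r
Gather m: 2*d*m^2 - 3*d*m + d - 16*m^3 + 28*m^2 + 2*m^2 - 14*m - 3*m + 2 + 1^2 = d - 16*m^3 + m^2*(2*d + 30) + m*(-3*d - 17) + 3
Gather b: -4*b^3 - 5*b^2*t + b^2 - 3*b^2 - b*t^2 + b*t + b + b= -4*b^3 + b^2*(-5*t - 2) + b*(-t^2 + t + 2)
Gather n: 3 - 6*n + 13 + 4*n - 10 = 6 - 2*n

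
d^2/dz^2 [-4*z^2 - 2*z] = -8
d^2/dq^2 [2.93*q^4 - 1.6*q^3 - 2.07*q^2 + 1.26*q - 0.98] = 35.16*q^2 - 9.6*q - 4.14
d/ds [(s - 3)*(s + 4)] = 2*s + 1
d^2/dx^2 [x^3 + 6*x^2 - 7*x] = 6*x + 12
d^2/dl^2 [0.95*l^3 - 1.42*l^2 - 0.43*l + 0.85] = 5.7*l - 2.84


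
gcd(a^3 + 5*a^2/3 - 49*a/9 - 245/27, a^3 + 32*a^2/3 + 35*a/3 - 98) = a - 7/3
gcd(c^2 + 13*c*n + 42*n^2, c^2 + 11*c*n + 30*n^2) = c + 6*n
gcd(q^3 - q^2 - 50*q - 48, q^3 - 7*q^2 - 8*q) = q^2 - 7*q - 8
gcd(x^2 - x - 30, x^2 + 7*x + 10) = x + 5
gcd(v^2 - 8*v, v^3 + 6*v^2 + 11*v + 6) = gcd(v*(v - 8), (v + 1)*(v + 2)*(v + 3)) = 1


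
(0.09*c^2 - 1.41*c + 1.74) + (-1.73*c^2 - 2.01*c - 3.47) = -1.64*c^2 - 3.42*c - 1.73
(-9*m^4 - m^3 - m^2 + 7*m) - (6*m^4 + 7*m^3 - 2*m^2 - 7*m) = -15*m^4 - 8*m^3 + m^2 + 14*m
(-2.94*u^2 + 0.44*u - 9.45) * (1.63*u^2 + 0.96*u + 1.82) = -4.7922*u^4 - 2.1052*u^3 - 20.3319*u^2 - 8.2712*u - 17.199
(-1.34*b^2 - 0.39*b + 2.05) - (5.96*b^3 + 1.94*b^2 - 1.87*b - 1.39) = -5.96*b^3 - 3.28*b^2 + 1.48*b + 3.44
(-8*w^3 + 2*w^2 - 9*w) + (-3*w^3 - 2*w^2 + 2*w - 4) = -11*w^3 - 7*w - 4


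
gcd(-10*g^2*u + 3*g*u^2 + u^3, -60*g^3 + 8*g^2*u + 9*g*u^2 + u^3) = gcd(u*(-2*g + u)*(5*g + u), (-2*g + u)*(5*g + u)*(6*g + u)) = -10*g^2 + 3*g*u + u^2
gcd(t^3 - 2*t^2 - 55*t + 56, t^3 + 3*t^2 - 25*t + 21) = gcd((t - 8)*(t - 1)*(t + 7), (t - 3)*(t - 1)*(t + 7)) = t^2 + 6*t - 7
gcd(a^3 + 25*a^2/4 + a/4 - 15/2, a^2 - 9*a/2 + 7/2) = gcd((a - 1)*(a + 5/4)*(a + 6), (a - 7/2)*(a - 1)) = a - 1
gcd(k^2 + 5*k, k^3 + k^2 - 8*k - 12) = 1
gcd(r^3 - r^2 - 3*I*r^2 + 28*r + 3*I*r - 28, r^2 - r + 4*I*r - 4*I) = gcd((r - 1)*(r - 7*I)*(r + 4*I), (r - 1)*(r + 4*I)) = r^2 + r*(-1 + 4*I) - 4*I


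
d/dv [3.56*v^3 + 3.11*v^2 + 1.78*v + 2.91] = 10.68*v^2 + 6.22*v + 1.78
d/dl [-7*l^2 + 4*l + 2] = 4 - 14*l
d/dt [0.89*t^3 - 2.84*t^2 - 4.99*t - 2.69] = 2.67*t^2 - 5.68*t - 4.99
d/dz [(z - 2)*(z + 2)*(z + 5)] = 3*z^2 + 10*z - 4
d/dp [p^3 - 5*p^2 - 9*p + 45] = 3*p^2 - 10*p - 9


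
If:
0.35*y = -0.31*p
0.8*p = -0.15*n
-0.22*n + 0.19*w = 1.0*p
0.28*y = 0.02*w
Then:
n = 0.00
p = 0.00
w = 0.00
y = 0.00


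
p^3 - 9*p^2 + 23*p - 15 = (p - 5)*(p - 3)*(p - 1)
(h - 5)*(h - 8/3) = h^2 - 23*h/3 + 40/3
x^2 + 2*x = x*(x + 2)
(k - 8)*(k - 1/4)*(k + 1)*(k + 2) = k^4 - 21*k^3/4 - 83*k^2/4 - 21*k/2 + 4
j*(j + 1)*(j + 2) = j^3 + 3*j^2 + 2*j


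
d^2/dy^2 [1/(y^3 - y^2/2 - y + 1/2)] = 4*((1 - 6*y)*(2*y^3 - y^2 - 2*y + 1) + 4*(-3*y^2 + y + 1)^2)/(2*y^3 - y^2 - 2*y + 1)^3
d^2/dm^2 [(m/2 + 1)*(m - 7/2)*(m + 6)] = 3*m + 9/2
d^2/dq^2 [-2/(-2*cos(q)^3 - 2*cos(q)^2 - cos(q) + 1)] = 16*((5*cos(q) + 2*cos(2*q) + cos(3*q))*(5*cos(q) + 8*cos(2*q) + 9*cos(3*q))/4 + 2*(6*cos(q)^2 + 4*cos(q) + 1)^2*sin(q)^2)/(5*cos(q) + 2*cos(2*q) + cos(3*q))^3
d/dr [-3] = 0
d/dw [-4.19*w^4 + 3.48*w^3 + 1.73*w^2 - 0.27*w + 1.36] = -16.76*w^3 + 10.44*w^2 + 3.46*w - 0.27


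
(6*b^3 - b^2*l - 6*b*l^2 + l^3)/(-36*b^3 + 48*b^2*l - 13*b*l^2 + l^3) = (-b - l)/(6*b - l)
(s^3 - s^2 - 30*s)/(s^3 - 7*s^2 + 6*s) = (s + 5)/(s - 1)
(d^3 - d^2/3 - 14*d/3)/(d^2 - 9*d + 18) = d*(3*d^2 - d - 14)/(3*(d^2 - 9*d + 18))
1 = 1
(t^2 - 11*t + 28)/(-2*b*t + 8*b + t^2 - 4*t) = (t - 7)/(-2*b + t)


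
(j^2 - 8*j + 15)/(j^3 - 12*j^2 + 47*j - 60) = 1/(j - 4)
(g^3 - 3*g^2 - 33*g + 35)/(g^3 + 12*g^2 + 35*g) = (g^2 - 8*g + 7)/(g*(g + 7))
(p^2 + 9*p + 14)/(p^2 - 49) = (p + 2)/(p - 7)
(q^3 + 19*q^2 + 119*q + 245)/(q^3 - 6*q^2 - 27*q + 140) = (q^2 + 14*q + 49)/(q^2 - 11*q + 28)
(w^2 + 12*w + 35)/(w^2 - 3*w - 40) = (w + 7)/(w - 8)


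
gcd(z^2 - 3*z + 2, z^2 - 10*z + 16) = z - 2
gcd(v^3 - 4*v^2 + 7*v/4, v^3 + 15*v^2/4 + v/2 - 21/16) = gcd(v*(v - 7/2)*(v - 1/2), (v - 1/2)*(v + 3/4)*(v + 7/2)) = v - 1/2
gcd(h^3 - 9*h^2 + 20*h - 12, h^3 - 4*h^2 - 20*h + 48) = h^2 - 8*h + 12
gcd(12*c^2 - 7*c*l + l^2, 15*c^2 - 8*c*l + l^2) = 3*c - l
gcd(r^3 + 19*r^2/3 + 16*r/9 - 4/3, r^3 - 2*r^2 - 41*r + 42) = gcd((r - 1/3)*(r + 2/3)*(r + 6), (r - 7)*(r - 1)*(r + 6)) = r + 6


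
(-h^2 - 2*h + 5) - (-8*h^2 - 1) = 7*h^2 - 2*h + 6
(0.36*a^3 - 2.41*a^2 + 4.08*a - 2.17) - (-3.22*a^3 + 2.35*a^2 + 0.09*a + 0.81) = 3.58*a^3 - 4.76*a^2 + 3.99*a - 2.98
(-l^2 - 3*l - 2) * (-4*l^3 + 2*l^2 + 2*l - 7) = 4*l^5 + 10*l^4 - 3*l^2 + 17*l + 14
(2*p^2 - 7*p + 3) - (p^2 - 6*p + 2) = p^2 - p + 1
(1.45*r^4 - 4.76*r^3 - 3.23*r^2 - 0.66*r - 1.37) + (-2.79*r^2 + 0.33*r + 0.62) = 1.45*r^4 - 4.76*r^3 - 6.02*r^2 - 0.33*r - 0.75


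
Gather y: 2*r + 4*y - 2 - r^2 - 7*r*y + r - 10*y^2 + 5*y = -r^2 + 3*r - 10*y^2 + y*(9 - 7*r) - 2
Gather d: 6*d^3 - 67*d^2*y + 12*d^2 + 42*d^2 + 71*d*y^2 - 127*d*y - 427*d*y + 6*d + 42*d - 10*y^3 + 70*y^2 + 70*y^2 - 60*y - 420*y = 6*d^3 + d^2*(54 - 67*y) + d*(71*y^2 - 554*y + 48) - 10*y^3 + 140*y^2 - 480*y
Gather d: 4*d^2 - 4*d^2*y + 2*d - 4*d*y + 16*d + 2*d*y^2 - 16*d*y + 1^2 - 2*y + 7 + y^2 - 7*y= d^2*(4 - 4*y) + d*(2*y^2 - 20*y + 18) + y^2 - 9*y + 8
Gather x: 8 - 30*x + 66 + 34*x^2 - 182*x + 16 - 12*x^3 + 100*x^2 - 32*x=-12*x^3 + 134*x^2 - 244*x + 90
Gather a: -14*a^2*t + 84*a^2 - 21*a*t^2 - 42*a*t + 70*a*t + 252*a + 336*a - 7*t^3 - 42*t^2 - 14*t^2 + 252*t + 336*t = a^2*(84 - 14*t) + a*(-21*t^2 + 28*t + 588) - 7*t^3 - 56*t^2 + 588*t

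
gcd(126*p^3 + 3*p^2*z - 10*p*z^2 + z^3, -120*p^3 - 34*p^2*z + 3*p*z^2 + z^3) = -6*p + z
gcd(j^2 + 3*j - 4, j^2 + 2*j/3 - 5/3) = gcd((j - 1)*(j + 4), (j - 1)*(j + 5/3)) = j - 1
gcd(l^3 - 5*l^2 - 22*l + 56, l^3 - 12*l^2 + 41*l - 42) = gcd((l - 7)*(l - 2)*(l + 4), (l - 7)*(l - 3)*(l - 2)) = l^2 - 9*l + 14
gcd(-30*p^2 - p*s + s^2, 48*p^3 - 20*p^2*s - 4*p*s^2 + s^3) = 6*p - s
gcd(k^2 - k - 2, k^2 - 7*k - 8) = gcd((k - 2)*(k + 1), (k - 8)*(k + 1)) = k + 1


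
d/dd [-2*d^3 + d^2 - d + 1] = -6*d^2 + 2*d - 1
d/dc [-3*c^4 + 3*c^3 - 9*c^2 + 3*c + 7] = -12*c^3 + 9*c^2 - 18*c + 3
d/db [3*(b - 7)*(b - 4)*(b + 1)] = 9*b^2 - 60*b + 51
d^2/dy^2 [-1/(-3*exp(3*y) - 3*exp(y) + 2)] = 3*(6*(3*exp(2*y) + 1)^2*exp(y) - (9*exp(2*y) + 1)*(3*exp(3*y) + 3*exp(y) - 2))*exp(y)/(3*exp(3*y) + 3*exp(y) - 2)^3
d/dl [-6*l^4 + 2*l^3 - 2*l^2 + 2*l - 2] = -24*l^3 + 6*l^2 - 4*l + 2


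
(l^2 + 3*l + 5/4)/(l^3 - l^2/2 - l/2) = (l + 5/2)/(l*(l - 1))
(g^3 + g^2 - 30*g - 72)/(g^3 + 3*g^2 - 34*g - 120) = (g + 3)/(g + 5)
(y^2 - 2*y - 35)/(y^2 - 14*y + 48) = (y^2 - 2*y - 35)/(y^2 - 14*y + 48)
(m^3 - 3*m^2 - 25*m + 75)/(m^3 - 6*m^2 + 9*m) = (m^2 - 25)/(m*(m - 3))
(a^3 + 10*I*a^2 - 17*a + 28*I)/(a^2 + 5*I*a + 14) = (a^2 + 3*I*a + 4)/(a - 2*I)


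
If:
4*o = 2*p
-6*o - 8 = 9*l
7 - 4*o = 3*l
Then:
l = -37/9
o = 29/6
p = 29/3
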